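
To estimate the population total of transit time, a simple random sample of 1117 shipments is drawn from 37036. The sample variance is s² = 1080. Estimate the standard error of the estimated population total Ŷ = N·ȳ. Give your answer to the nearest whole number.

Var(Ŷ) = N²·Var(ȳ) = N²·(1 − n/N)·s²/n.
f = 1117/37036 = 0.03015984; Var(ȳ) = 0.96984016·1080/1117 = 0.93771474.
Var(Ŷ) = 37036² · 0.93771474 = 1.2862308 × 10^9.
SE(Ŷ) = √(1.2862308 × 10^9) = 35864.

35864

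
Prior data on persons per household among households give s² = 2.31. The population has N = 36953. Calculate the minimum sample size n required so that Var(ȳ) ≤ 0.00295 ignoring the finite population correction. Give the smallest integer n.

Without fpc, n₀ = s²/D = 2.31/0.00295 = 783.0508.
Rounding up, n = 784.

784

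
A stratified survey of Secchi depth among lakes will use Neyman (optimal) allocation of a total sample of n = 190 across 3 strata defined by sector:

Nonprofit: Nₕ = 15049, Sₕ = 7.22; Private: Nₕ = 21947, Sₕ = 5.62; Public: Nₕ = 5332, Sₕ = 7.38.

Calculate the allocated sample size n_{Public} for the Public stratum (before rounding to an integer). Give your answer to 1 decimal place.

27.6

Neyman allocation: nₕ = n·NₕSₕ / Σⱼ NⱼSⱼ.
Σ NⱼSⱼ = 15049·7.22 + 21947·5.62 + 5332·7.38 = 271346.08.
n_{Public} = 190·5332·7.38 / 271346.08 = 27.6.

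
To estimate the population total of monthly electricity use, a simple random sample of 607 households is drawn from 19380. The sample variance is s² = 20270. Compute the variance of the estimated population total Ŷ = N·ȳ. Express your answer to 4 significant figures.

Var(Ŷ) = N²·Var(ȳ) = N²·(1 − n/N)·s²/n.
f = 607/19380 = 0.03132095; Var(ȳ) = 0.96867905·20270/607 = 32.347816.
Var(Ŷ) = 19380² · 32.347816 = 1.2149335 × 10^10.

1.215 × 10^10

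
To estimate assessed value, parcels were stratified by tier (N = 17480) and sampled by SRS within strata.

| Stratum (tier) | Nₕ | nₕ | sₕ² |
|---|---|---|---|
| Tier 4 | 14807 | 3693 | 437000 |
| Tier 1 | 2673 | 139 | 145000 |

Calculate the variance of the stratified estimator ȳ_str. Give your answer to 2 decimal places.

Var(ȳ_str) = Σₕ Wₕ²(1 − fₕ)sₕ²/nₕ with Wₕ = Nₕ/N, N = 17480.
Tier 4: Wₕ = 0.84708238; term = 0.84708238²·(1 − 0.24940906)·437000/3693 = 63.731882.
Tier 1: Wₕ = 0.15291762; term = 0.15291762²·(1 − 0.05200150)·145000/139 = 23.12469.
Sum = 86.856572.

86.86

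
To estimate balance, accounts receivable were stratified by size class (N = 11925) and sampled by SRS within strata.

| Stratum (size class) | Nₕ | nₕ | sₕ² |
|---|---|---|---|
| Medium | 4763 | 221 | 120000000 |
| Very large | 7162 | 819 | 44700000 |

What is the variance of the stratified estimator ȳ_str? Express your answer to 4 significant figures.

Var(ȳ_str) = Σₕ Wₕ²(1 − fₕ)sₕ²/nₕ with Wₕ = Nₕ/N, N = 11925.
Medium: Wₕ = 0.39941300; term = 0.39941300²·(1 − 0.04639933)·120000000/221 = 82603.778.
Very large: Wₕ = 0.60058700; term = 0.60058700²·(1 − 0.11435353)·44700000/819 = 17435.559.
Sum = 100039.34.

100000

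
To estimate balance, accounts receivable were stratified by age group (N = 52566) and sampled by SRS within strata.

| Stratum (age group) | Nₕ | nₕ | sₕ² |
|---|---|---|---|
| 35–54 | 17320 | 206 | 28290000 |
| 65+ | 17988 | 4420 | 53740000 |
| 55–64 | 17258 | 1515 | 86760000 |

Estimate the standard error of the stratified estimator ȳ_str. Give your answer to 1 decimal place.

146.4

Var(ȳ_str) = Σₕ Wₕ²(1 − fₕ)sₕ²/nₕ with Wₕ = Nₕ/N, N = 52566.
35–54: Wₕ = 0.32949055; term = 0.32949055²·(1 − 0.01189376)·28290000/206 = 14731.782.
65+: Wₕ = 0.34219838; term = 0.34219838²·(1 − 0.24571937)·53740000/4420 = 1073.901.
55–64: Wₕ = 0.32831108; term = 0.32831108²·(1 − 0.08778537)·86760000/1515 = 5630.8636.
Sum = 21436.547.
SE = √(21436.547) = 146.4.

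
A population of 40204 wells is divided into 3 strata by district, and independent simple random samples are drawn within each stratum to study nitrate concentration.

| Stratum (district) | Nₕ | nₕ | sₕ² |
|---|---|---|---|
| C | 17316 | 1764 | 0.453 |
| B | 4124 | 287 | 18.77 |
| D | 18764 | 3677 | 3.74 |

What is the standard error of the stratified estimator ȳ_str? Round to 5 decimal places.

Var(ȳ_str) = Σₕ Wₕ²(1 − fₕ)sₕ²/nₕ with Wₕ = Nₕ/N, N = 40204.
C: Wₕ = 0.43070341; term = 0.43070341²·(1 − 0.10187110)·0.453/1764 = 4.2785333 × 10^-5.
B: Wₕ = 0.10257686; term = 0.10257686²·(1 − 0.06959263)·18.77/287 = 6.4025695 × 10^-4.
D: Wₕ = 0.46671973; term = 0.46671973²·(1 − 0.19596035)·3.74/3677 = 1.7814259 × 10^-4.
Sum = 8.6118487 × 10^-4.
SE = √(8.6118487 × 10^-4) = 0.02935.

0.02935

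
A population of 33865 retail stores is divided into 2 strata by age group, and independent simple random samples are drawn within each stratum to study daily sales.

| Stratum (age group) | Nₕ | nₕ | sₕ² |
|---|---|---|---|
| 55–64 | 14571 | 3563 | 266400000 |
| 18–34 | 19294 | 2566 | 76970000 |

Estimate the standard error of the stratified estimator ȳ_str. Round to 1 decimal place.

137.5

Var(ȳ_str) = Σₕ Wₕ²(1 − fₕ)sₕ²/nₕ with Wₕ = Nₕ/N, N = 33865.
55–64: Wₕ = 0.43026724; term = 0.43026724²·(1 − 0.24452680)·266400000/3563 = 10457.166.
18–34: Wₕ = 0.56973276; term = 0.56973276²·(1 − 0.13299471)·76970000/2566 = 8441.6816.
Sum = 18898.848.
SE = √(18898.848) = 137.5.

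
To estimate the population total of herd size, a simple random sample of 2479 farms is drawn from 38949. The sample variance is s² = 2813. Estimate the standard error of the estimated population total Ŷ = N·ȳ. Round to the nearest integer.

40148

Var(Ŷ) = N²·Var(ȳ) = N²·(1 − n/N)·s²/n.
f = 2479/38949 = 0.06364733; Var(ȳ) = 0.93635267·2813/2479 = 1.0625091.
Var(Ŷ) = 38949² · 1.0625091 = 1.6118524 × 10^9.
SE(Ŷ) = √(1.6118524 × 10^9) = 40148.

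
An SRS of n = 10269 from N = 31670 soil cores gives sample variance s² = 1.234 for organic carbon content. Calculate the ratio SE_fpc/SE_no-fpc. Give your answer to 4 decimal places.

f = n/N = 10269/31670 = 0.32425008.
SE_no-fpc = √(s²/n) = 0.010962094; SE_fpc = √((1−f)s²/n) = 0.0090112804.
Ratio = √(1−f) = 0.82204010.

0.8220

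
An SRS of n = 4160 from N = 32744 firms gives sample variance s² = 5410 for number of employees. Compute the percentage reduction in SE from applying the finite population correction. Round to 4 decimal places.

f = n/N = 4160/32744 = 0.12704618.
SE_no-fpc = √(s²/n) = 1.1403862; SE_fpc = √((1−f)s²/n) = 1.0654856.
Ratio = √(1−f) = 0.93431998. Reduction = 100·(1 − 0.93431998) = 6.5680%.

6.5680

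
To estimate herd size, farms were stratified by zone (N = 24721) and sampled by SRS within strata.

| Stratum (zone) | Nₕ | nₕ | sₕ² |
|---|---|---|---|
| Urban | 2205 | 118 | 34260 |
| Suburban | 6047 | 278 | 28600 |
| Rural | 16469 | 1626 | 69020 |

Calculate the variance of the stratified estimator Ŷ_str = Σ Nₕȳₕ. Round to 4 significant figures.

Var(Ŷ_str) = Σₕ Nₕ²(1 − fₕ)sₕ²/nₕ.
Urban: 2205²·(1 − 118/2205)·34260/118 = 1.3360921 × 10^9.
Suburban: 6047²·(1 − 278/6047)·28600/278 = 3.5889032 × 10^9.
Rural: 16469²·(1 − 1626/16469)·69020/1626 = 1.0376319 × 10^10.
Sum = 1.5301314 × 10^10.

1.530 × 10^10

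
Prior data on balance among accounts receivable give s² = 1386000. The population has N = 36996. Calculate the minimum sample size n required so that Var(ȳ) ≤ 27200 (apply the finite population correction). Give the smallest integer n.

Without fpc, n₀ = s²/D = 1386000/27200 = 50.9559.
With fpc, (1 − n/N)·s²/n ≤ D requires n ≥ n₀/(1 + n₀/N) = 50.9559/(1 + 50.9559/36996) = 50.8858.
Rounding up, n = 51.

51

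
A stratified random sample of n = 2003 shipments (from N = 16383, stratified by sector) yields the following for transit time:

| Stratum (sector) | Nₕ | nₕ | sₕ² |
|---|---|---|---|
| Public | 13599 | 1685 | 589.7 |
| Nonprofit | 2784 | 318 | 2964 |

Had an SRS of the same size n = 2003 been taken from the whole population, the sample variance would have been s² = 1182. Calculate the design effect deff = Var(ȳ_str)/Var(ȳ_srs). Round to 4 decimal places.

0.8681

Var(ȳ_str) = Σ Wₕ²(1−fₕ)sₕ²/nₕ with Wₕ = Nₕ/16383:
  Public: (13599/16383)²·(1−1685/13599)·589.7/1685 = 0.21125594
  Nonprofit: (2784/16383)²·(1−318/2784)·2964/318 = 0.23841113
  → Var(ȳ_str) = 0.44966707.
Var(ȳ_srs) = (1 − 2003/16383)·1182/2003 = 0.51796687.
deff = 0.44966707 / 0.51796687 = 0.8681.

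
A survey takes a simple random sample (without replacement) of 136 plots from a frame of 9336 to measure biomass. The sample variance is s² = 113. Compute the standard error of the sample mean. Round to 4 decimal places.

0.9049

Under SRS without replacement, Var(ȳ) = (1 − f)·s²/n with f = n/N = 136/9336 = 0.01456727.
Var(ȳ) = (1 − 0.01456727)·113/136 = 0.98543273·0.83088235 = 0.81877867.
SE(ȳ) = √(0.81877867) = 0.9049.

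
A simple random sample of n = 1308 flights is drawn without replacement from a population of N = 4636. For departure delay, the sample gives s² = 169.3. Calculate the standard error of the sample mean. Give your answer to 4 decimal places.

0.3048

Under SRS without replacement, Var(ȳ) = (1 − f)·s²/n with f = n/N = 1308/4636 = 0.28213978.
Var(ȳ) = (1 − 0.28213978)·169.3/1308 = 0.71786022·0.12943425 = 0.0929157.
SE(ȳ) = √(0.0929157) = 0.3048.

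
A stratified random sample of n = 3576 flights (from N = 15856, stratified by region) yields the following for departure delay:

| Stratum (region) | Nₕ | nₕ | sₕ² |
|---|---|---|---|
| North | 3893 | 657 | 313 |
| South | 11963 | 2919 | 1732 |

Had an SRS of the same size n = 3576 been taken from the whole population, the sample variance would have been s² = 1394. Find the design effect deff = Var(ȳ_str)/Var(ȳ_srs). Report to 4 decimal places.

Var(ȳ_str) = Σ Wₕ²(1−fₕ)sₕ²/nₕ with Wₕ = Nₕ/15856:
  North: (3893/15856)²·(1−657/3893)·313/657 = 0.023871769
  South: (11963/15856)²·(1−2919/11963)·1732/2919 = 0.25534489
  → Var(ȳ_str) = 0.27921666.
Var(ȳ_srs) = (1 − 3576/15856)·1394/3576 = 0.30190478.
deff = 0.27921666 / 0.30190478 = 0.9249.

0.9249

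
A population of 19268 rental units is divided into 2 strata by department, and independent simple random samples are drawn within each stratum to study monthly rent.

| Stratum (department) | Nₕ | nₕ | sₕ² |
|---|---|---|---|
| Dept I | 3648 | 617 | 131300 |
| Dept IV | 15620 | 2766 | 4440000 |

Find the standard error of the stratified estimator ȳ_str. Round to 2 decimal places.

29.57

Var(ȳ_str) = Σₕ Wₕ²(1 − fₕ)sₕ²/nₕ with Wₕ = Nₕ/N, N = 19268.
Dept I: Wₕ = 0.18932946; term = 0.18932946²·(1 − 0.16913377)·131300/617 = 6.3379244.
Dept IV: Wₕ = 0.81067054; term = 0.81067054²·(1 − 0.17708067)·4440000/2766 = 868.11417.
Sum = 874.45209.
SE = √(874.45209) = 29.57.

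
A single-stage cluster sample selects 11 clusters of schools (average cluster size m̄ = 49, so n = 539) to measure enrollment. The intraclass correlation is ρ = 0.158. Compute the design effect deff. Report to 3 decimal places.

8.584

deff = 1 + (49 − 1)·0.158 = 1 + 7.584 = 8.584.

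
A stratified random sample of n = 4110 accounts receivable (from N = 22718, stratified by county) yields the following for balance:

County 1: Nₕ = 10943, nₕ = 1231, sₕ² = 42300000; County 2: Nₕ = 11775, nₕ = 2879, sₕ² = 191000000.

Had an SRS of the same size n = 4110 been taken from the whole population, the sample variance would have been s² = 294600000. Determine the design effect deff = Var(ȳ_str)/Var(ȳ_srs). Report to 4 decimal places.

0.3499

Var(ȳ_str) = Σ Wₕ²(1−fₕ)sₕ²/nₕ with Wₕ = Nₕ/22718:
  County 1: (10943/22718)²·(1−1231/10943)·42300000/1231 = 7075.9898
  County 2: (11775/22718)²·(1−2879/11775)·191000000/2879 = 13465.026
  → Var(ȳ_str) = 20541.016.
Var(ȳ_srs) = (1 − 4110/22718)·294600000/4110 = 58711.141.
deff = 20541.016 / 58711.141 = 0.3499.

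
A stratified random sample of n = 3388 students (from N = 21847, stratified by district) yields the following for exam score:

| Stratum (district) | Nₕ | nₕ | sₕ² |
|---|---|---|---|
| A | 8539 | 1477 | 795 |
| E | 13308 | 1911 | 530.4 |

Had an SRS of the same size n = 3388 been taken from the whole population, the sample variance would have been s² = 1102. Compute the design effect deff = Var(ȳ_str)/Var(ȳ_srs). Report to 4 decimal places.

0.5684

Var(ȳ_str) = Σ Wₕ²(1−fₕ)sₕ²/nₕ with Wₕ = Nₕ/21847:
  A: (8539/21847)²·(1−1477/8539)·795/1477 = 0.068004514
  E: (13308/21847)²·(1−1911/13308)·530.4/1911 = 0.088198775
  → Var(ȳ_str) = 0.15620329.
Var(ȳ_srs) = (1 − 3388/21847)·1102/3388 = 0.27482394.
deff = 0.15620329 / 0.27482394 = 0.5684.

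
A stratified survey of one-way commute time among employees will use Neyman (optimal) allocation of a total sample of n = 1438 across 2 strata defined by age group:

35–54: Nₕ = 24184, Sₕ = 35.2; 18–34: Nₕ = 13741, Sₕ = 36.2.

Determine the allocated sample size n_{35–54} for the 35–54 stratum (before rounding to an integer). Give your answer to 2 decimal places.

Neyman allocation: nₕ = n·NₕSₕ / Σⱼ NⱼSⱼ.
Σ NⱼSⱼ = 24184·35.2 + 13741·36.2 = 1.348701 × 10^6.
n_{35–54} = 1438·24184·35.2 / (1.348701 × 10^6) = 907.64.

907.64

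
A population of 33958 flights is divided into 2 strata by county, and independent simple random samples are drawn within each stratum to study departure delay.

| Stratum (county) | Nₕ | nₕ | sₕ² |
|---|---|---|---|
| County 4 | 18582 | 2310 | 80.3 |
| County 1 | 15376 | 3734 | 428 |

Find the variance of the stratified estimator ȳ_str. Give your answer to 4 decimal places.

0.0269

Var(ȳ_str) = Σₕ Wₕ²(1 − fₕ)sₕ²/nₕ with Wₕ = Nₕ/N, N = 33958.
County 4: Wₕ = 0.54720537; term = 0.54720537²·(1 − 0.12431385)·80.3/2310 = 0.0091149176.
County 1: Wₕ = 0.45279463; term = 0.45279463²·(1 − 0.24284599)·428/3734 = 0.017793288.
Sum = 0.026908206.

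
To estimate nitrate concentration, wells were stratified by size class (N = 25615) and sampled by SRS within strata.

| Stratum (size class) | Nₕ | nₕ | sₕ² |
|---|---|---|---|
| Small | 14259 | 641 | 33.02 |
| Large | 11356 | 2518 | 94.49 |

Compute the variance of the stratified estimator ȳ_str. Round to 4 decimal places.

Var(ȳ_str) = Σₕ Wₕ²(1 − fₕ)sₕ²/nₕ with Wₕ = Nₕ/N, N = 25615.
Small: Wₕ = 0.55666602; term = 0.55666602²·(1 − 0.04495406)·33.02/641 = 0.015245186.
Large: Wₕ = 0.44333398; term = 0.44333398²·(1 − 0.22173300)·94.49/2518 = 0.0057401175.
Sum = 0.020985304.

0.0210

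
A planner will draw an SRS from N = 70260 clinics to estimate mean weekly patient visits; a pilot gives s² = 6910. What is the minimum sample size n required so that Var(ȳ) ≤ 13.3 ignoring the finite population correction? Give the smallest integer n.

520

Without fpc, n₀ = s²/D = 6910/13.3 = 519.5489.
Rounding up, n = 520.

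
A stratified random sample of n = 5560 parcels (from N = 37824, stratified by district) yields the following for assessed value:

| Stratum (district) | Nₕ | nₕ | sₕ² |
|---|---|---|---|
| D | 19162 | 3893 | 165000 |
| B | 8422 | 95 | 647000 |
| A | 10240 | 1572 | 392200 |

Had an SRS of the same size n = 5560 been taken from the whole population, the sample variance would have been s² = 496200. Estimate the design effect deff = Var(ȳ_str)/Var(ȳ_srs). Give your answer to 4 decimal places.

4.7027

Var(ȳ_str) = Σ Wₕ²(1−fₕ)sₕ²/nₕ with Wₕ = Nₕ/37824:
  D: (19162/37824)²·(1−3893/19162)·165000/3893 = 8.6679433
  B: (8422/37824)²·(1−95/8422)·647000/95 = 333.84861
  A: (10240/37824)²·(1−1572/10240)·392200/1572 = 15.478861
  → Var(ȳ_str) = 357.99541.
Var(ȳ_srs) = (1 − 5560/37824)·496200/5560 = 76.125949.
deff = 357.99541 / 76.125949 = 4.7027.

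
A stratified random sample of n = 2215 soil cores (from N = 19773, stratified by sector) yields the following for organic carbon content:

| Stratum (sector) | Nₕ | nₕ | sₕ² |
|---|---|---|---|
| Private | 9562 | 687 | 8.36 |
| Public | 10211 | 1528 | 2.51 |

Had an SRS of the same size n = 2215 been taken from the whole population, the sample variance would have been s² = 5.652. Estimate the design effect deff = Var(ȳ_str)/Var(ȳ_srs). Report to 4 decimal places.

Var(ȳ_str) = Σ Wₕ²(1−fₕ)sₕ²/nₕ with Wₕ = Nₕ/19773:
  Private: (9562/19773)²·(1−687/9562)·8.36/687 = 0.002641323
  Public: (10211/19773)²·(1−1528/10211)·2.51/1528 = 3.7251461 × 10^-4
  → Var(ȳ_str) = 0.0030138376.
Var(ȳ_srs) = (1 − 2215/19773)·5.652/2215 = 0.0022658487.
deff = 0.0030138376 / 0.0022658487 = 1.3301.

1.3301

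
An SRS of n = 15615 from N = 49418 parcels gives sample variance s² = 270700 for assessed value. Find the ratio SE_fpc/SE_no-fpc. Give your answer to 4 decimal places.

f = n/N = 15615/49418 = 0.31597798.
SE_no-fpc = √(s²/n) = 4.1636396; SE_fpc = √((1−f)s²/n) = 3.4435641.
Ratio = √(1−f) = 0.82705624.

0.8271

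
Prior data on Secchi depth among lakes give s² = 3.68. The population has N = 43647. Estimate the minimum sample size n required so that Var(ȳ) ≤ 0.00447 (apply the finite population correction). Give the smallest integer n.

809

Without fpc, n₀ = s²/D = 3.68/0.00447 = 823.2662.
With fpc, (1 − n/N)·s²/n ≤ D requires n ≥ n₀/(1 + n₀/N) = 823.2662/(1 + 823.2662/43647) = 808.0253.
Rounding up, n = 809.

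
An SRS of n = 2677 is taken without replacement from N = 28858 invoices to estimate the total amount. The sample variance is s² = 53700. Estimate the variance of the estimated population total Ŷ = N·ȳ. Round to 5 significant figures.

Var(Ŷ) = N²·Var(ȳ) = N²·(1 − n/N)·s²/n.
f = 2677/28858 = 0.09276457; Var(ȳ) = 0.90723543·53700/2677 = 18.198933.
Var(Ŷ) = 28858² · 18.198933 = 1.5155783 × 10^10.

1.5156 × 10^10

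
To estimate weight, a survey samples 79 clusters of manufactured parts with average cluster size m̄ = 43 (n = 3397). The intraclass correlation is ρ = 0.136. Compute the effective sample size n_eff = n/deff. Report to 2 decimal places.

deff = 1 + (43 − 1)·0.136 = 1 + 5.712 = 6.712.
n_eff = 3397 / 6.712 = 506.11.

506.11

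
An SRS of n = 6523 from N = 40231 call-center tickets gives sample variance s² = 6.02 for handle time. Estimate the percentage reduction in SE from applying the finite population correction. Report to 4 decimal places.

8.4652

f = n/N = 6523/40231 = 0.16213865.
SE_no-fpc = √(s²/n) = 0.030379076; SE_fpc = √((1−f)s²/n) = 0.027807416.
Ratio = √(1−f) = 0.91534767. Reduction = 100·(1 − 0.91534767) = 8.4652%.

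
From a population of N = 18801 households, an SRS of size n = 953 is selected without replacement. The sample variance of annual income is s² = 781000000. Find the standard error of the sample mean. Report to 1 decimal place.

882.0

Under SRS without replacement, Var(ȳ) = (1 − f)·s²/n with f = n/N = 953/18801 = 0.05068879.
Var(ȳ) = (1 − 0.05068879)·781000000/953 = 0.94931121·819517.31 = 777976.97.
SE(ȳ) = √(777976.97) = 882.0.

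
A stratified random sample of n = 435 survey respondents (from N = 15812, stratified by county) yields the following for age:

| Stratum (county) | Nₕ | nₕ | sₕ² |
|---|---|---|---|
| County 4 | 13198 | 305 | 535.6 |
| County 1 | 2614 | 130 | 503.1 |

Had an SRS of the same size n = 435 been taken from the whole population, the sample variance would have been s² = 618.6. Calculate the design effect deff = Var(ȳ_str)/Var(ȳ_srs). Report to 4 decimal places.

Var(ȳ_str) = Σ Wₕ²(1−fₕ)sₕ²/nₕ with Wₕ = Nₕ/15812:
  County 4: (13198/15812)²·(1−305/13198)·535.6/305 = 1.1951687
  County 1: (2614/15812)²·(1−130/2614)·503.1/130 = 0.10050659
  → Var(ȳ_str) = 1.2956753.
Var(ȳ_srs) = (1 − 435/15812)·618.6/435 = 1.3829468.
deff = 1.2956753 / 1.3829468 = 0.9369.

0.9369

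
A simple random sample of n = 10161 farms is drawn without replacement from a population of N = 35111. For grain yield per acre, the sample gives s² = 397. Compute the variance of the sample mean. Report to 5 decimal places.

0.02776

Under SRS without replacement, Var(ȳ) = (1 − f)·s²/n with f = n/N = 10161/35111 = 0.28939649.
Var(ȳ) = (1 − 0.28939649)·397/10161 = 0.71060351·0.039070958 = 0.02776396.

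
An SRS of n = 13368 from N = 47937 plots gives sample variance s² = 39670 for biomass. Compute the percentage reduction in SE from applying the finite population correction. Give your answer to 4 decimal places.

f = n/N = 13368/47937 = 0.27886601.
SE_no-fpc = √(s²/n) = 1.7226533; SE_fpc = √((1−f)s²/n) = 1.4628704.
Ratio = √(1−f) = 0.84919608. Reduction = 100·(1 − 0.84919608) = 15.0804%.

15.0804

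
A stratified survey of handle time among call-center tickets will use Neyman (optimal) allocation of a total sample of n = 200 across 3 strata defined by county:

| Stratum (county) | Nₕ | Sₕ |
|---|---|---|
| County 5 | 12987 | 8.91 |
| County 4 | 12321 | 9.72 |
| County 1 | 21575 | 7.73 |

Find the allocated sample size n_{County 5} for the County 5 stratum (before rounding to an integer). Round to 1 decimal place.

57.5

Neyman allocation: nₕ = n·NₕSₕ / Σⱼ NⱼSⱼ.
Σ NⱼSⱼ = 12987·8.91 + 12321·9.72 + 21575·7.73 = 402249.04.
n_{County 5} = 200·12987·8.91 / 402249.04 = 57.5.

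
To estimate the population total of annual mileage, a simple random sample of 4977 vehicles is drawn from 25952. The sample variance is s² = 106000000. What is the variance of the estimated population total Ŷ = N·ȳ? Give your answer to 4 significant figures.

Var(Ŷ) = N²·Var(ȳ) = N²·(1 − n/N)·s²/n.
f = 4977/25952 = 0.19177713; Var(ȳ) = 0.80822287·106000000/4977 = 17213.507.
Var(Ŷ) = 25952² · 17213.507 = 1.1593405 × 10^13.

1.159 × 10^13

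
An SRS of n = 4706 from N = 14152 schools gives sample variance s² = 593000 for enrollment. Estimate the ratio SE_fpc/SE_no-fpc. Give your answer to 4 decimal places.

0.8170

f = n/N = 4706/14152 = 0.33253250.
SE_no-fpc = √(s²/n) = 11.225389; SE_fpc = √((1−f)s²/n) = 9.1709948.
Ratio = √(1−f) = 0.81698684.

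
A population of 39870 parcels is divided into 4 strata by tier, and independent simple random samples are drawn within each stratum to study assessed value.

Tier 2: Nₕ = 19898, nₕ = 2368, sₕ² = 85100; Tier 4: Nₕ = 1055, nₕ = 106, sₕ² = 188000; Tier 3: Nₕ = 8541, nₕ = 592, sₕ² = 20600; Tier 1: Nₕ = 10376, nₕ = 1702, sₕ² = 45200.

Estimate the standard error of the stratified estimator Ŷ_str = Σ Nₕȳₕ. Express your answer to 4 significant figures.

138100

Var(Ŷ_str) = Σₕ Nₕ²(1 − fₕ)sₕ²/nₕ.
Tier 2: 19898²·(1 − 2368/19898)·85100/2368 = 1.2535429 × 10^10.
Tier 4: 1055²·(1 − 106/1055)·188000/106 = 1.7757043 × 10^9.
Tier 3: 8541²·(1 − 592/8541)·20600/592 = 2.3624723 × 10^9.
Tier 1: 10376²·(1 − 1702/10376)·45200/1702 = 2.3901671 × 10^9.
Sum = 1.9063773 × 10^10.
SE = √(1.9063773 × 10^10) = 138100.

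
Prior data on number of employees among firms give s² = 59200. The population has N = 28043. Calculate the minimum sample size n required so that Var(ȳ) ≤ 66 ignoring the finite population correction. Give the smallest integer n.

Without fpc, n₀ = s²/D = 59200/66 = 896.9697.
Rounding up, n = 897.

897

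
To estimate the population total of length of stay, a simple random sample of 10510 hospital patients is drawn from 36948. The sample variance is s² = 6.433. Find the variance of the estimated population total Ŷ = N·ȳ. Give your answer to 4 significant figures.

597900

Var(Ŷ) = N²·Var(ȳ) = N²·(1 − n/N)·s²/n.
f = 10510/36948 = 0.28445383; Var(ȳ) = 0.71554617·6.433/10510 = 4.3797417 × 10^-4.
Var(Ŷ) = 36948² · (4.3797417 × 10^-4) = 597902.5.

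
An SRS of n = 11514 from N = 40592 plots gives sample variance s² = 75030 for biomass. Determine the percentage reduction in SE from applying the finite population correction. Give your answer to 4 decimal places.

f = n/N = 11514/40592 = 0.28365195.
SE_no-fpc = √(s²/n) = 2.5527269; SE_fpc = √((1−f)s²/n) = 2.1605604.
Ratio = √(1−f) = 0.84637347. Reduction = 100·(1 − 0.84637347) = 15.3627%.

15.3627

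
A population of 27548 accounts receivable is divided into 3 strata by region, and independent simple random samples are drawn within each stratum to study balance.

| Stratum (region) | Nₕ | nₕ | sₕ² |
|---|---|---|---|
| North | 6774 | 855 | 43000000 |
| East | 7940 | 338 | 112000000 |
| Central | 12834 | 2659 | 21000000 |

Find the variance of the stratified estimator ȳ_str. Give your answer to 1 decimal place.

Var(ȳ_str) = Σₕ Wₕ²(1 − fₕ)sₕ²/nₕ with Wₕ = Nₕ/N, N = 27548.
North: Wₕ = 0.24589807; term = 0.24589807²·(1 − 0.12621789)·43000000/855 = 2657.1479.
East: Wₕ = 0.28822419; term = 0.28822419²·(1 − 0.04256927)·112000000/338 = 26355.396.
Central: Wₕ = 0.46587774; term = 0.46587774²·(1 − 0.20718404)·21000000/2659 = 1358.9931.
Sum = 30371.537.

30371.5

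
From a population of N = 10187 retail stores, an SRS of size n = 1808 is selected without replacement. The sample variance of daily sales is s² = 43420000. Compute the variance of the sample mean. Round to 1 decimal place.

19753.2

Under SRS without replacement, Var(ȳ) = (1 − f)·s²/n with f = n/N = 1808/10187 = 0.17748110.
Var(ȳ) = (1 − 0.17748110)·43420000/1808 = 0.82251890·24015.487 = 19753.192.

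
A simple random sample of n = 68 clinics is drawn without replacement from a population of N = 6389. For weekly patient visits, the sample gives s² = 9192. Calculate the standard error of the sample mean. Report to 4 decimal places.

11.5645

Under SRS without replacement, Var(ȳ) = (1 − f)·s²/n with f = n/N = 68/6389 = 0.01064329.
Var(ȳ) = (1 − 0.01064329)·9192/68 = 0.98935671·135.17647 = 133.73775.
SE(ȳ) = √(133.73775) = 11.5645.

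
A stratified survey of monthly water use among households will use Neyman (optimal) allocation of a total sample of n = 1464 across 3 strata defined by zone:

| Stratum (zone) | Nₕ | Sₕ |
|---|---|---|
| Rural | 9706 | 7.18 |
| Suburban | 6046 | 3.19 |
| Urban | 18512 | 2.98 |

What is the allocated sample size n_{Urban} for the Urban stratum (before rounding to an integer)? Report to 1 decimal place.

560.3

Neyman allocation: nₕ = n·NₕSₕ / Σⱼ NⱼSⱼ.
Σ NⱼSⱼ = 9706·7.18 + 6046·3.19 + 18512·2.98 = 144141.58.
n_{Urban} = 1464·18512·2.98 / 144141.58 = 560.3.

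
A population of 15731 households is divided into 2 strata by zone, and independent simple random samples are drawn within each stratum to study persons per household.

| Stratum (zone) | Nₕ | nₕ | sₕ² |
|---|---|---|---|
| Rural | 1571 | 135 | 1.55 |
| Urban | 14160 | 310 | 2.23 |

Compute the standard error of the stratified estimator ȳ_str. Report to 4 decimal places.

Var(ȳ_str) = Σₕ Wₕ²(1 − fₕ)sₕ²/nₕ with Wₕ = Nₕ/N, N = 15731.
Rural: Wₕ = 0.09986651; term = 0.09986651²·(1 − 0.08593253)·1.55/135 = 1.0466847 × 10^-4.
Urban: Wₕ = 0.90013349; term = 0.90013349²·(1 − 0.02189266)·2.23/310 = 0.0057009015.
Sum = 0.00580557.
SE = √(0.00580557) = 0.0762.

0.0762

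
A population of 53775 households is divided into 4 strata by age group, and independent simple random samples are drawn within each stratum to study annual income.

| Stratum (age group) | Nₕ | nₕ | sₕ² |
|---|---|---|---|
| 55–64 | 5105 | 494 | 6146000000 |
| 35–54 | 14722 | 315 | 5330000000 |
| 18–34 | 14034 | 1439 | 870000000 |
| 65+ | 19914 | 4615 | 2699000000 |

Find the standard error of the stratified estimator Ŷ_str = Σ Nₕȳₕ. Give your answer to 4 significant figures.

Var(Ŷ_str) = Σₕ Nₕ²(1 − fₕ)sₕ²/nₕ.
55–64: 5105²·(1 − 494/5105)·6146000000/494 = 2.9285758 × 10^14.
35–54: 14722²·(1 − 315/14722)·5330000000/315 = 3.5888642 × 10^15.
18–34: 14034²·(1 − 1439/14034)·870000000/1439 = 1.0686564 × 10^14.
65+: 19914²·(1 − 4615/19914)·2699000000/4615 = 1.7817744 × 10^14.
Sum = 4.1667649 × 10^15.
SE = √(4.1667649 × 10^15) = 6.455 × 10^7.

6.455 × 10^7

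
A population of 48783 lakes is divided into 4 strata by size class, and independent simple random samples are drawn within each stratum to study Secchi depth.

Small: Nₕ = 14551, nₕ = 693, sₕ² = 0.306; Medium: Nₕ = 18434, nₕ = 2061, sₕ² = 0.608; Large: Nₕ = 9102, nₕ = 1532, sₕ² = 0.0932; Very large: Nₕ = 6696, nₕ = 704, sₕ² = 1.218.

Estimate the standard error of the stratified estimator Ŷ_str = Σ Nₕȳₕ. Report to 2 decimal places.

Var(Ŷ_str) = Σₕ Nₕ²(1 − fₕ)sₕ²/nₕ.
Small: 14551²·(1 − 693/14551)·0.306/693 = 89039.27.
Medium: 18434²·(1 − 2061/18434)·0.608/2061 = 89037.597.
Large: 9102²·(1 − 1532/9102)·0.0932/1532 = 4191.6968.
Very large: 6696²·(1 − 704/6696)·1.218/704 = 69416.367.
Sum = 251684.93.
SE = √(251684.93) = 501.68.

501.68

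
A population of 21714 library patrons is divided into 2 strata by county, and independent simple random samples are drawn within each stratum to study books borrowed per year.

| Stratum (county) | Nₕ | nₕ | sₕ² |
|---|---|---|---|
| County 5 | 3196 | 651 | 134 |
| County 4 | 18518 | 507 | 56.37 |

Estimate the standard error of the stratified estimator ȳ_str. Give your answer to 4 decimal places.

Var(ȳ_str) = Σₕ Wₕ²(1 − fₕ)sₕ²/nₕ with Wₕ = Nₕ/N, N = 21714.
County 5: Wₕ = 0.14718615; term = 0.14718615²·(1 − 0.20369212)·134/651 = 0.0035509021.
County 4: Wₕ = 0.85281385; term = 0.85281385²·(1 − 0.02737877)·56.37/507 = 0.078648839.
Sum = 0.082199741.
SE = √(0.082199741) = 0.2867.

0.2867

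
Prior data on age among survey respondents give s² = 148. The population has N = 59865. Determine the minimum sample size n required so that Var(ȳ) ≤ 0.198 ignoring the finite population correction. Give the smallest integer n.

Without fpc, n₀ = s²/D = 148/0.198 = 747.4747.
Rounding up, n = 748.

748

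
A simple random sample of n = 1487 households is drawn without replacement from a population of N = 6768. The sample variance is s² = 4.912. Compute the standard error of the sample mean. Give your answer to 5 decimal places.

0.05077

Under SRS without replacement, Var(ȳ) = (1 − f)·s²/n with f = n/N = 1487/6768 = 0.21971040.
Var(ȳ) = (1 − 0.21971040)·4.912/1487 = 0.78028960·0.0033032952 = 0.0025775269.
SE(ȳ) = √(0.0025775269) = 0.05077.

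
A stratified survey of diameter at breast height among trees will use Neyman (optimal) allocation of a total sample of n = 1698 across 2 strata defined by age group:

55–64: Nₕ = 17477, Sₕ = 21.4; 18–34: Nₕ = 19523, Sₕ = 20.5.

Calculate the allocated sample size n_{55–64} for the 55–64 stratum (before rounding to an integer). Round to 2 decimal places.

820.25

Neyman allocation: nₕ = n·NₕSₕ / Σⱼ NⱼSⱼ.
Σ NⱼSⱼ = 17477·21.4 + 19523·20.5 = 774229.3.
n_{55–64} = 1698·17477·21.4 / 774229.3 = 820.25.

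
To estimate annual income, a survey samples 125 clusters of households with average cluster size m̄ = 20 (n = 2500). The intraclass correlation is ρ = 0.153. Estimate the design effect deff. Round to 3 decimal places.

deff = 1 + (20 − 1)·0.153 = 1 + 2.907 = 3.907.

3.907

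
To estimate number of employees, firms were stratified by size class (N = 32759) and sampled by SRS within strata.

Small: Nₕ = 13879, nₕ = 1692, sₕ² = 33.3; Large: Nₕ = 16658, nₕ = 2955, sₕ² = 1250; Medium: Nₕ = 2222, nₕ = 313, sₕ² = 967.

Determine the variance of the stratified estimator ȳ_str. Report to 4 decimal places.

Var(ȳ_str) = Σₕ Wₕ²(1 − fₕ)sₕ²/nₕ with Wₕ = Nₕ/N, N = 32759.
Small: Wₕ = 0.42366983; term = 0.42366983²·(1 − 0.12191080)·33.3/1692 = 0.00310197.
Large: Wₕ = 0.50850148; term = 0.50850148²·(1 − 0.17739224)·1250/2955 = 0.08997664.
Medium: Wₕ = 0.06782869; term = 0.06782869²·(1 − 0.14086409)·967/313 = 0.012211552.
Sum = 0.10529016.

0.1053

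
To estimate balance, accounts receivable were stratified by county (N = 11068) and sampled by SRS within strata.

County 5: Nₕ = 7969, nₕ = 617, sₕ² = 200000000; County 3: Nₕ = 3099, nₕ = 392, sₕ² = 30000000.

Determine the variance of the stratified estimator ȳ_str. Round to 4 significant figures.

160300

Var(ȳ_str) = Σₕ Wₕ²(1 − fₕ)sₕ²/nₕ with Wₕ = Nₕ/N, N = 11068.
County 5: Wₕ = 0.72000361; term = 0.72000361²·(1 − 0.07742502)·200000000/617 = 155030.04.
County 3: Wₕ = 0.27999639; term = 0.27999639²·(1 − 0.12649242)·30000000/392 = 5240.9102.
Sum = 160270.95.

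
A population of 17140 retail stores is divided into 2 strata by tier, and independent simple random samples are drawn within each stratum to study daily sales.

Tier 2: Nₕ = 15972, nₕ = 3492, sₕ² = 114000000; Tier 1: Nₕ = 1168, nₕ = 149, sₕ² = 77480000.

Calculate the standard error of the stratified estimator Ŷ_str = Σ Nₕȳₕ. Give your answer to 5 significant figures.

2.6695 × 10^6

Var(Ŷ_str) = Σₕ Nₕ²(1 − fₕ)sₕ²/nₕ.
Tier 2: 15972²·(1 − 3492/15972)·114000000/3492 = 6.5073551 × 10^12.
Tier 1: 1168²·(1 − 149/1168)·77480000/149 = 6.1889984 × 10^11.
Sum = 7.1262549 × 10^12.
SE = √(7.1262549 × 10^12) = 2.6695 × 10^6.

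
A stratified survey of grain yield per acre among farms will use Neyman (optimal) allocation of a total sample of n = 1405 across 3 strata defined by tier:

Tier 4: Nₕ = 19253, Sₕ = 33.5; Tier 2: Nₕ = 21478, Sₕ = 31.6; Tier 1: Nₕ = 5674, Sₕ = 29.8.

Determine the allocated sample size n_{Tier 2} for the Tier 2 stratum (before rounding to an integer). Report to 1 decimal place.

638.8

Neyman allocation: nₕ = n·NₕSₕ / Σⱼ NⱼSⱼ.
Σ NⱼSⱼ = 19253·33.5 + 21478·31.6 + 5674·29.8 = 1.4927655 × 10^6.
n_{Tier 2} = 1405·21478·31.6 / (1.4927655 × 10^6) = 638.8.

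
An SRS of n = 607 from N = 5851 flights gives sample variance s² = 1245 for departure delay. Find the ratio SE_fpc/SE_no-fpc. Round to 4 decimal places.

f = n/N = 607/5851 = 0.10374295.
SE_no-fpc = √(s²/n) = 1.432156; SE_fpc = √((1−f)s²/n) = 1.3558343.
Ratio = √(1−f) = 0.94670853.

0.9467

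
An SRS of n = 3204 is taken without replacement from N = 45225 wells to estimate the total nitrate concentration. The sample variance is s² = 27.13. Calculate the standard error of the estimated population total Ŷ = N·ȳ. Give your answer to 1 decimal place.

4011.4

Var(Ŷ) = N²·Var(ȳ) = N²·(1 − n/N)·s²/n.
f = 3204/45225 = 0.07084577; Var(ȳ) = 0.92915423·27.13/3204 = 0.0078676511.
Var(Ŷ) = 45225² · 0.0078676511 = 1.6091712 × 10^7.
SE(Ŷ) = √(1.6091712 × 10^7) = 4011.4.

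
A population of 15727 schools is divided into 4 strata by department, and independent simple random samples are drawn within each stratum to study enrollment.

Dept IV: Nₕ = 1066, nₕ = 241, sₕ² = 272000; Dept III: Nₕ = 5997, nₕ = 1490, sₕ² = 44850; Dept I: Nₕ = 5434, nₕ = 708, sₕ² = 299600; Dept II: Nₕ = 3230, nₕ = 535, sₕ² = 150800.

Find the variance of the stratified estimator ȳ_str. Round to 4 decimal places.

Var(ȳ_str) = Σₕ Wₕ²(1 − fₕ)sₕ²/nₕ with Wₕ = Nₕ/N, N = 15727.
Dept IV: Wₕ = 0.06778152; term = 0.06778152²·(1 − 0.22607880)·272000/241 = 4.0130192.
Dept III: Wₕ = 0.38131875; term = 0.38131875²·(1 − 0.24845756)·44850/1490 = 3.2893191.
Dept I: Wₕ = 0.34552044; term = 0.34552044²·(1 − 0.13029076)·299600/708 = 43.936973.
Dept II: Wₕ = 0.20537928; term = 0.20537928²·(1 − 0.16563467)·150800/535 = 9.9201235.
Sum = 61.159435.

61.1594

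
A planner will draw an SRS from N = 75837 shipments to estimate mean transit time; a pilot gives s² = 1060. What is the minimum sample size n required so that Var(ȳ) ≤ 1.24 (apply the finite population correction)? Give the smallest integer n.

Without fpc, n₀ = s²/D = 1060/1.24 = 854.8387.
With fpc, (1 − n/N)·s²/n ≤ D requires n ≥ n₀/(1 + n₀/N) = 854.8387/(1 + 854.8387/75837) = 845.3103.
Rounding up, n = 846.

846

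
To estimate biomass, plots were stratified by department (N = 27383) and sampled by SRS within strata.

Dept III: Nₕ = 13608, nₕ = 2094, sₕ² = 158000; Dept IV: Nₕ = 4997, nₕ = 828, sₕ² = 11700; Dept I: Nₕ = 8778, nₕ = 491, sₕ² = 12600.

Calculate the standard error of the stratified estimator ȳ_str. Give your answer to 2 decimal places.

4.32

Var(ȳ_str) = Σₕ Wₕ²(1 − fₕ)sₕ²/nₕ with Wₕ = Nₕ/N, N = 27383.
Dept III: Wₕ = 0.49695066; term = 0.49695066²·(1 − 0.15388007)·158000/2094 = 15.76663.
Dept IV: Wₕ = 0.18248548; term = 0.18248548²·(1 − 0.16569942)·11700/828 = 0.39258592.
Dept I: Wₕ = 0.32056385; term = 0.32056385²·(1 − 0.05593529)·12600/491 = 2.4895446.
Sum = 18.648761.
SE = √(18.648761) = 4.32.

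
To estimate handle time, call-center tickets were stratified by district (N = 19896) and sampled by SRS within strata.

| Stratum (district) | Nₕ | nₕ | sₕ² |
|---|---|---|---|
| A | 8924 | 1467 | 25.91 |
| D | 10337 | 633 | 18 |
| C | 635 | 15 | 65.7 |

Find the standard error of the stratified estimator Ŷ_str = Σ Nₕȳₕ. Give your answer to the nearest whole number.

Var(Ŷ_str) = Σₕ Nₕ²(1 − fₕ)sₕ²/nₕ.
A: 8924²·(1 − 1467/8924)·25.91/1467 = 1.1753332 × 10^6.
D: 10337²·(1 − 633/10337)·18/633 = 2.8524241 × 10^6.
C: 635²·(1 − 15/635)·65.7/15 = 1.724406 × 10^6.
Sum = 5.7521633 × 10^6.
SE = √(5.7521633 × 10^6) = 2398.

2398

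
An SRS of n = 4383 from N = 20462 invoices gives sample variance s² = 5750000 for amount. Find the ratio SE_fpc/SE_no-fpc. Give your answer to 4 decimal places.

f = n/N = 4383/20462 = 0.21420194.
SE_no-fpc = √(s²/n) = 36.219978; SE_fpc = √((1−f)s²/n) = 32.107291.
Ratio = √(1−f) = 0.88645252.

0.8865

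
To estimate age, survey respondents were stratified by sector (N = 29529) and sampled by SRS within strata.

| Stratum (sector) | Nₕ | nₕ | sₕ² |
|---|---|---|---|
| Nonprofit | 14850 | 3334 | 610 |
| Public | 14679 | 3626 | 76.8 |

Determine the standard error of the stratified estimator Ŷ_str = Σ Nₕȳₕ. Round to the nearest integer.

5893

Var(Ŷ_str) = Σₕ Nₕ²(1 − fₕ)sₕ²/nₕ.
Nonprofit: 14850²·(1 − 3334/14850)·610/3334 = 3.1289048 × 10^7.
Public: 14679²·(1 − 3626/14679)·76.8/3626 = 3.4364502 × 10^6.
Sum = 3.4725498 × 10^7.
SE = √(3.4725498 × 10^7) = 5893.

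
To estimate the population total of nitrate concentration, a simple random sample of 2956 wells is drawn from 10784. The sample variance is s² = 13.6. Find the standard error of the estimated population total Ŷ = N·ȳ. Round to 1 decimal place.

Var(Ŷ) = N²·Var(ȳ) = N²·(1 − n/N)·s²/n.
f = 2956/10784 = 0.27410979; Var(ȳ) = 0.72589021·13.6/2956 = 0.0033396843.
Var(Ŷ) = 10784² · 0.0033396843 = 388387.44.
SE(Ŷ) = √(388387.44) = 623.2.

623.2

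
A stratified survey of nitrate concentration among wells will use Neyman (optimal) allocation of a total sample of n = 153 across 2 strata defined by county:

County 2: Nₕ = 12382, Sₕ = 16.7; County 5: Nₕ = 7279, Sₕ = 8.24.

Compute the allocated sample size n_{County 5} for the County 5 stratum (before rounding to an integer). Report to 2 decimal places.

34.40

Neyman allocation: nₕ = n·NₕSₕ / Σⱼ NⱼSⱼ.
Σ NⱼSⱼ = 12382·16.7 + 7279·8.24 = 266758.36.
n_{County 5} = 153·7279·8.24 / 266758.36 = 34.40.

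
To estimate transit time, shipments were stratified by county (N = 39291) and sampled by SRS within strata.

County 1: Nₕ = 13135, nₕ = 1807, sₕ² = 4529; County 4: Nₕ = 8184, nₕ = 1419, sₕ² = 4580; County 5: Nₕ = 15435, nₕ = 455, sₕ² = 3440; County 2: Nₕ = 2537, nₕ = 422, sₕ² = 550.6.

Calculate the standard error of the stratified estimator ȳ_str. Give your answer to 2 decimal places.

1.22

Var(ȳ_str) = Σₕ Wₕ²(1 − fₕ)sₕ²/nₕ with Wₕ = Nₕ/N, N = 39291.
County 1: Wₕ = 0.33430048; term = 0.33430048²·(1 − 0.13757137)·4529/1807 = 0.24156907.
County 4: Wₕ = 0.20829198; term = 0.20829198²·(1 − 0.17338710)·4580/1419 = 0.11575249.
County 5: Wₕ = 0.39283805; term = 0.39283805²·(1 − 0.02947846)·3440/455 = 1.1323465.
County 2: Wₕ = 0.06456949; term = 0.06456949²·(1 − 0.16633819)·550.6/422 = 0.0045349075.
Sum = 1.494203.
SE = √(1.494203) = 1.22.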